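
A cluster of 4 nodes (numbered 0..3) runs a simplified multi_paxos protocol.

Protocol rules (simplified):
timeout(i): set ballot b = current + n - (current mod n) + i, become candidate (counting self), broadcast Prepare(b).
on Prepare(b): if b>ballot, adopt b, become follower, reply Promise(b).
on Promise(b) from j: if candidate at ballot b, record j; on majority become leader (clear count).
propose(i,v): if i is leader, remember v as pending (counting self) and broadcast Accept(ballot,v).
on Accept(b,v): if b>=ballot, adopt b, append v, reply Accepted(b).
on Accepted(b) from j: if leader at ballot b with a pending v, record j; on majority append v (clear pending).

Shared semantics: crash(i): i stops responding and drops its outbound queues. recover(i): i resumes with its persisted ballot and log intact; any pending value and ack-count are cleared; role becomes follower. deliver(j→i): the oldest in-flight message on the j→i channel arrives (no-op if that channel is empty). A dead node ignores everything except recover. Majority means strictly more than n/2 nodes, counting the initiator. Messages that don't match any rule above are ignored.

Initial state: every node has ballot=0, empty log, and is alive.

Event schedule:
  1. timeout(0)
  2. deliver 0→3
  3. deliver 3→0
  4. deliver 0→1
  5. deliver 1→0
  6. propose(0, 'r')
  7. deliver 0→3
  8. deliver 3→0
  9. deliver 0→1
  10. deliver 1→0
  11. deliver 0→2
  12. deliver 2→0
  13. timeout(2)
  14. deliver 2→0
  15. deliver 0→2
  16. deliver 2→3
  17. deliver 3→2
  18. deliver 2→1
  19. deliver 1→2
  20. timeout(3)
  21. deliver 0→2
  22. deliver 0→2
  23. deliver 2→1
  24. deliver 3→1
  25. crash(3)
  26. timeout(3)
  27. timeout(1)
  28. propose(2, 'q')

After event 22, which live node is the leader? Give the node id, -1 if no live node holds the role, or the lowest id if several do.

2

[1] timeout(0) → N0(cand b4 [-])
[2] deliver 0→3 → N3(foll b4 [-])
[3] deliver 3→0 → ∅
[4] deliver 0→1 → N1(foll b4 [-])
[5] deliver 1→0 → N0(lead b4 [-])
[6] propose(0,'r') → ∅
[7] deliver 0→3 → N3(foll b4 [r])
[8] deliver 3→0 → ∅
[9] deliver 0→1 → N1(foll b4 [r])
[10] deliver 1→0 → N0(lead b4 [r])
[11] deliver 0→2 → N2(foll b4 [-])
[12] deliver 2→0 → ∅
[13] timeout(2) → N2(cand b10 [-])
[14] deliver 2→0 → N0(foll b10 [r])
[15] deliver 0→2 → ∅
[16] deliver 2→3 → N3(foll b10 [r])
[17] deliver 3→2 → ∅
[18] deliver 2→1 → N1(foll b10 [r])
[19] deliver 1→2 → N2(lead b10 [-])
[20] timeout(3) → N3(cand b15 [r])
[21] deliver 0→2 → ∅
[22] deliver 0→2 → ∅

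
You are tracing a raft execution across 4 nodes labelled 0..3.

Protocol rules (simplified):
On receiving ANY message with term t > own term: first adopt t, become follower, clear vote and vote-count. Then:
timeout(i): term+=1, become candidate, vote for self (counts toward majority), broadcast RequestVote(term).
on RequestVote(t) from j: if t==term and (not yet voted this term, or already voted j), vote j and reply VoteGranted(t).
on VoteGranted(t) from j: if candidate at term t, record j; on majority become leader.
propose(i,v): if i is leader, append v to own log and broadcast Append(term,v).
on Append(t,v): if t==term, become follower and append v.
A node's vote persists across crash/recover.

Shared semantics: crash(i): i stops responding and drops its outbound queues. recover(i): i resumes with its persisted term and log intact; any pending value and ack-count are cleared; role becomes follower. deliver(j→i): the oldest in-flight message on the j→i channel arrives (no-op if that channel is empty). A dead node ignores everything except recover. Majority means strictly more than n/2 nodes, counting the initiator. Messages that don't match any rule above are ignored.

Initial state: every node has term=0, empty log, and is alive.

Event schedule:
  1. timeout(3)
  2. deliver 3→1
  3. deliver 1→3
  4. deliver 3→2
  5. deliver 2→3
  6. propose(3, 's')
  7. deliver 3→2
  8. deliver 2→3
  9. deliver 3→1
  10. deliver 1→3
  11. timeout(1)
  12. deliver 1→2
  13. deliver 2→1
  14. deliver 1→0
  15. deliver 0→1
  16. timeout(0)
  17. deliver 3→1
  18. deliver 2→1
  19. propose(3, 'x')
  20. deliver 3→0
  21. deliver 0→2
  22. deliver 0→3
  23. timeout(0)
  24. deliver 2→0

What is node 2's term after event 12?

e1 timeout(3): 3[cand,t=1,-]
e2 deliver 3→1: 1[foll,t=1,-]
e3 deliver 1→3: ·
e4 deliver 3→2: 2[foll,t=1,-]
e5 deliver 2→3: 3[lead,t=1,-]
e6 propose(3,'s'): 3[lead,t=1,s]
e7 deliver 3→2: 2[foll,t=1,s]
e8 deliver 2→3: ·
e9 deliver 3→1: 1[foll,t=1,s]
e10 deliver 1→3: ·
e11 timeout(1): 1[cand,t=2,s]
e12 deliver 1→2: 2[foll,t=2,s]

2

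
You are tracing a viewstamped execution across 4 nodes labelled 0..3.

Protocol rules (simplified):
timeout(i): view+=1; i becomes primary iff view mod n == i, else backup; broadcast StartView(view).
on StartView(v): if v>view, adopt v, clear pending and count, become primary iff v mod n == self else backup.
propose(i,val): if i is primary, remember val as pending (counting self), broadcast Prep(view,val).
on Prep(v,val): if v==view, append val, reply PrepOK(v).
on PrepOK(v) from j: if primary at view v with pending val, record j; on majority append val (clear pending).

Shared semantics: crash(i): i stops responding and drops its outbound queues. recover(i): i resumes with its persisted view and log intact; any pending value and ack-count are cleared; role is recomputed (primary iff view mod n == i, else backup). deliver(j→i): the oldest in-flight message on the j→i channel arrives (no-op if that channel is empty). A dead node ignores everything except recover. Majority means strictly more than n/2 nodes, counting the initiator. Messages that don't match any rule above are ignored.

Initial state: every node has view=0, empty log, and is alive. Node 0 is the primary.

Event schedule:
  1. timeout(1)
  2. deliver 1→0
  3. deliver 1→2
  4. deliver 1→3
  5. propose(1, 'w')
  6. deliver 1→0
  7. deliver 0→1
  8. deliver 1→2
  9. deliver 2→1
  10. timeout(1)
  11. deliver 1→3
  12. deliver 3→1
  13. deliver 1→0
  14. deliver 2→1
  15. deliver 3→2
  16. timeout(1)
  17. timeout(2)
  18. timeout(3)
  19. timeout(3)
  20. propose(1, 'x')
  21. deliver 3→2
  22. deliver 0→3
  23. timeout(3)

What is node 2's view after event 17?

2

after 1 — timeout(1): n1:prim/v1/[-]
after 2 — deliver 1→0: n0:back/v1/[-]
after 3 — deliver 1→2: n2:back/v1/[-]
after 4 — deliver 1→3: n3:back/v1/[-]
after 5 — propose(1,'w'): ·
after 6 — deliver 1→0: n0:back/v1/[w]
after 7 — deliver 0→1: ·
after 8 — deliver 1→2: n2:back/v1/[w]
after 9 — deliver 2→1: n1:prim/v1/[w]
after 10 — timeout(1): n1:back/v2/[w]
after 11 — deliver 1→3: n3:back/v1/[w]
after 12 — deliver 3→1: ·
after 13 — deliver 1→0: n0:back/v2/[w]
after 14 — deliver 2→1: ·
after 15 — deliver 3→2: ·
after 16 — timeout(1): n1:back/v3/[w]
after 17 — timeout(2): n2:prim/v2/[w]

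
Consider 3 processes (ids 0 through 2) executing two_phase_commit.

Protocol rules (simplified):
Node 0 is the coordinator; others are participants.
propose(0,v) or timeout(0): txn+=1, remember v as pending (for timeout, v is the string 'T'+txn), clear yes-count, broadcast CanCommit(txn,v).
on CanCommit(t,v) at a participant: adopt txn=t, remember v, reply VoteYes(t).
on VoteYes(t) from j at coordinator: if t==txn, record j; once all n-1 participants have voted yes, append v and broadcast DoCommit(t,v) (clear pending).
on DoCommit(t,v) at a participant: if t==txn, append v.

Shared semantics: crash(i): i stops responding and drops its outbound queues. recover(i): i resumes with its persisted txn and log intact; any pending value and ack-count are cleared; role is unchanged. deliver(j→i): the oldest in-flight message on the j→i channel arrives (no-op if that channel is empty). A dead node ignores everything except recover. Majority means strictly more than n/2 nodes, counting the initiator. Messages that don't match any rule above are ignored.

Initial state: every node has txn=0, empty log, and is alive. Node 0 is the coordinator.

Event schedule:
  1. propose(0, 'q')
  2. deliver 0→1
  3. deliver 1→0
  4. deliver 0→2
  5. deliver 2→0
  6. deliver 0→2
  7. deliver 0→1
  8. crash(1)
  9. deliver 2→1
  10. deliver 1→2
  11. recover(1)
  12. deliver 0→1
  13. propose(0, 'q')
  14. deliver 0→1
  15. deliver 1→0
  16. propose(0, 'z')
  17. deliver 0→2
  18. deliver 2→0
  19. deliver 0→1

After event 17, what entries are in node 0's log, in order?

1. propose(0,'q'):  <0:coor t1 ->
2. deliver 0→1:  <1:part t1 ->
3. deliver 1→0:  nop
4. deliver 0→2:  <2:part t1 ->
5. deliver 2→0:  <0:coor t1 q>
6. deliver 0→2:  <2:part t1 q>
7. deliver 0→1:  <1:part t1 q>
8. crash(1):  <1:✗part t1 q>
9. deliver 2→1:  nop
10. deliver 1→2:  nop
11. recover(1):  <1:part t1 q>
12. deliver 0→1:  nop
13. propose(0,'q'):  <0:coor t2 q>
14. deliver 0→1:  <1:part t2 q>
15. deliver 1→0:  nop
16. propose(0,'z'):  <0:coor t3 q>
17. deliver 0→2:  <2:part t2 q>

q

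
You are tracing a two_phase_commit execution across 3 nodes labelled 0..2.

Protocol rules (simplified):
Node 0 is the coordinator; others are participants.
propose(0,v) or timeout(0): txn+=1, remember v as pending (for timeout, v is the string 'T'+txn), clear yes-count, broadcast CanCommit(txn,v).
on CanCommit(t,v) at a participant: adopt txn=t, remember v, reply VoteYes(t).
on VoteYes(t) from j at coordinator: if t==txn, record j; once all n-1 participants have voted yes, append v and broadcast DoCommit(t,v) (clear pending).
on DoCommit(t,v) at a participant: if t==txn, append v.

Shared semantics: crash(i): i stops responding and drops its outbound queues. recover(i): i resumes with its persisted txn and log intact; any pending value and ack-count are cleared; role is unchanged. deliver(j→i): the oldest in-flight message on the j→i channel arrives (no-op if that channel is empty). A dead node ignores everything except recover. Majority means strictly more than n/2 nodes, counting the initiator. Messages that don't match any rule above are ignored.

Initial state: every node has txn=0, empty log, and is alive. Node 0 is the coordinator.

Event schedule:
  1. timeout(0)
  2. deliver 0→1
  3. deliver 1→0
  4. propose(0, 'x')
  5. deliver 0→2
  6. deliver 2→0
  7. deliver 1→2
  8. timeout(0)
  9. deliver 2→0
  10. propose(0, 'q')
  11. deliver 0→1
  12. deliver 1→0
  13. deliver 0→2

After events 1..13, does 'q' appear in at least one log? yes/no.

no

[1] timeout(0) → N0(coor t1 [-])
[2] deliver 0→1 → N1(part t1 [-])
[3] deliver 1→0 → ∅
[4] propose(0,'x') → N0(coor t2 [-])
[5] deliver 0→2 → N2(part t1 [-])
[6] deliver 2→0 → ∅
[7] deliver 1→2 → ∅
[8] timeout(0) → N0(coor t3 [-])
[9] deliver 2→0 → ∅
[10] propose(0,'q') → N0(coor t4 [-])
[11] deliver 0→1 → N1(part t2 [-])
[12] deliver 1→0 → ∅
[13] deliver 0→2 → N2(part t2 [-])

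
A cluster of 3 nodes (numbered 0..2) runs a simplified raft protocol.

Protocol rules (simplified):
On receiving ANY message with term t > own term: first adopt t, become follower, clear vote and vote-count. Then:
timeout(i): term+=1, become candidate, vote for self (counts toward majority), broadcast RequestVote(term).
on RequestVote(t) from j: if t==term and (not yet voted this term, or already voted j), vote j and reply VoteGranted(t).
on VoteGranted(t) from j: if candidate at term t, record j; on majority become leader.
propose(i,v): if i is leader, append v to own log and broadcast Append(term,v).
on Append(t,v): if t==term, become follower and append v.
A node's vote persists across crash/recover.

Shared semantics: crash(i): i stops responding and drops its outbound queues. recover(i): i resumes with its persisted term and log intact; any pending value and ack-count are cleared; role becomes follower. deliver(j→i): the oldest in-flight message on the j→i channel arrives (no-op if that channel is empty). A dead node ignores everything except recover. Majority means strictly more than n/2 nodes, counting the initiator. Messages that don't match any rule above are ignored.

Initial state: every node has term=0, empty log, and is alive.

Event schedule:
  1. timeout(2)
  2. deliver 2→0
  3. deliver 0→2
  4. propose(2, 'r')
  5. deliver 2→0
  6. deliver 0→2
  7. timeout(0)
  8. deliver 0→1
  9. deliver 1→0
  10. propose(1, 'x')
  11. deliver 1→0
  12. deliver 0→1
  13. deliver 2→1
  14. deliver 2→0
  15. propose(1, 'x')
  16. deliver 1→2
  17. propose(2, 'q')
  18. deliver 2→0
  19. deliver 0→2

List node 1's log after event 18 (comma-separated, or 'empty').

1. timeout(2):  <2:cand t1 ->
2. deliver 2→0:  <0:foll t1 ->
3. deliver 0→2:  <2:lead t1 ->
4. propose(2,'r'):  <2:lead t1 r>
5. deliver 2→0:  <0:foll t1 r>
6. deliver 0→2:  nop
7. timeout(0):  <0:cand t2 r>
8. deliver 0→1:  <1:foll t2 ->
9. deliver 1→0:  <0:lead t2 r>
10. propose(1,'x'):  nop
11. deliver 1→0:  nop
12. deliver 0→1:  nop
13. deliver 2→1:  nop
14. deliver 2→0:  nop
15. propose(1,'x'):  nop
16. deliver 1→2:  nop
17. propose(2,'q'):  <2:lead t1 r,q>
18. deliver 2→0:  nop

empty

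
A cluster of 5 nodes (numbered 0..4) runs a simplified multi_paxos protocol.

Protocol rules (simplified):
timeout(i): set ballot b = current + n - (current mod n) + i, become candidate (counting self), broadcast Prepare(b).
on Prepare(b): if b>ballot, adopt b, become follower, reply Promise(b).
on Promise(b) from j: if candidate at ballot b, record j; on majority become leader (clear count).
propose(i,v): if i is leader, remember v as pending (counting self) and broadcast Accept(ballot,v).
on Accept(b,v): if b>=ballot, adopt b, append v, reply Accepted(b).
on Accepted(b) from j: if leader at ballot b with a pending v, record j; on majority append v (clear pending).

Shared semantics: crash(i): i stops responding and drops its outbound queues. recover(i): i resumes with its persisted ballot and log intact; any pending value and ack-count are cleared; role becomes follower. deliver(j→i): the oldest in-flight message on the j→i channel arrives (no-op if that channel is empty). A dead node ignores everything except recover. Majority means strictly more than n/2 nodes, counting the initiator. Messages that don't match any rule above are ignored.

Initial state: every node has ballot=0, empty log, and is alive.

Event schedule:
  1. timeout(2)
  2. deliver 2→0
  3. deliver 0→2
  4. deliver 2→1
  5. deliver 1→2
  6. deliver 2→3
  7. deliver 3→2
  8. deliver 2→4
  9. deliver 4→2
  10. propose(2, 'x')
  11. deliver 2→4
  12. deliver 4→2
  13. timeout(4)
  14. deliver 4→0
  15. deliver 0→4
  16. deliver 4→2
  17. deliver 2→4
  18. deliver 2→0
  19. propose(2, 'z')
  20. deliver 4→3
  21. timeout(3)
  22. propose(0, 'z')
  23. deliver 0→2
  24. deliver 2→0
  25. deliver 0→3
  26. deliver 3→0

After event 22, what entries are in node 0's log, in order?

after 1 — timeout(2): n2:cand/b7/[-]
after 2 — deliver 2→0: n0:foll/b7/[-]
after 3 — deliver 0→2: ·
after 4 — deliver 2→1: n1:foll/b7/[-]
after 5 — deliver 1→2: n2:lead/b7/[-]
after 6 — deliver 2→3: n3:foll/b7/[-]
after 7 — deliver 3→2: ·
after 8 — deliver 2→4: n4:foll/b7/[-]
after 9 — deliver 4→2: ·
after 10 — propose(2,'x'): ·
after 11 — deliver 2→4: n4:foll/b7/[x]
after 12 — deliver 4→2: ·
after 13 — timeout(4): n4:cand/b14/[x]
after 14 — deliver 4→0: n0:foll/b14/[-]
after 15 — deliver 0→4: ·
after 16 — deliver 4→2: n2:foll/b14/[-]
after 17 — deliver 2→4: n4:lead/b14/[x]
after 18 — deliver 2→0: ·
after 19 — propose(2,'z'): ·
after 20 — deliver 4→3: n3:foll/b14/[-]
after 21 — timeout(3): n3:cand/b18/[-]
after 22 — propose(0,'z'): ·

empty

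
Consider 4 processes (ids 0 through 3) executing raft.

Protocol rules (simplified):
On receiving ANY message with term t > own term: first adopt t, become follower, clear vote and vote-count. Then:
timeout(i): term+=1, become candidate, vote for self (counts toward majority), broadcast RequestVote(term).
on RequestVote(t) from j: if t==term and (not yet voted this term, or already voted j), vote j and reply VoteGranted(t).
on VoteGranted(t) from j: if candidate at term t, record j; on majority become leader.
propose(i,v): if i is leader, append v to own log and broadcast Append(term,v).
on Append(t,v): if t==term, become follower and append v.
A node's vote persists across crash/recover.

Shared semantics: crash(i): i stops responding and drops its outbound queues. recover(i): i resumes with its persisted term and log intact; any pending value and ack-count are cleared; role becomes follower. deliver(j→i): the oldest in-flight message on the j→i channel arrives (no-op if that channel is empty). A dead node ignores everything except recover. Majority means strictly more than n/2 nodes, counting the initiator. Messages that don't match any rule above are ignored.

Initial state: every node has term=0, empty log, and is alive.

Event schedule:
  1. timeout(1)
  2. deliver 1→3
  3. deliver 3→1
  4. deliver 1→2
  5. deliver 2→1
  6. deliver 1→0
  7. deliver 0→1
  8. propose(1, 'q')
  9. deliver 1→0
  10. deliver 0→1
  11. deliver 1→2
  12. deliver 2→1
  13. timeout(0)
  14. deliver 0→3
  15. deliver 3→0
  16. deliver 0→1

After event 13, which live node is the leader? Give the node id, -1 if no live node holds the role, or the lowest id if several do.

step 1 timeout(1): 1={cand,t=1,log=-}
step 2 deliver 1→3: 3={foll,t=1,log=-}
step 3 deliver 3→1: —
step 4 deliver 1→2: 2={foll,t=1,log=-}
step 5 deliver 2→1: 1={lead,t=1,log=-}
step 6 deliver 1→0: 0={foll,t=1,log=-}
step 7 deliver 0→1: —
step 8 propose(1,'q'): 1={lead,t=1,log=q}
step 9 deliver 1→0: 0={foll,t=1,log=q}
step 10 deliver 0→1: —
step 11 deliver 1→2: 2={foll,t=1,log=q}
step 12 deliver 2→1: —
step 13 timeout(0): 0={cand,t=2,log=q}

1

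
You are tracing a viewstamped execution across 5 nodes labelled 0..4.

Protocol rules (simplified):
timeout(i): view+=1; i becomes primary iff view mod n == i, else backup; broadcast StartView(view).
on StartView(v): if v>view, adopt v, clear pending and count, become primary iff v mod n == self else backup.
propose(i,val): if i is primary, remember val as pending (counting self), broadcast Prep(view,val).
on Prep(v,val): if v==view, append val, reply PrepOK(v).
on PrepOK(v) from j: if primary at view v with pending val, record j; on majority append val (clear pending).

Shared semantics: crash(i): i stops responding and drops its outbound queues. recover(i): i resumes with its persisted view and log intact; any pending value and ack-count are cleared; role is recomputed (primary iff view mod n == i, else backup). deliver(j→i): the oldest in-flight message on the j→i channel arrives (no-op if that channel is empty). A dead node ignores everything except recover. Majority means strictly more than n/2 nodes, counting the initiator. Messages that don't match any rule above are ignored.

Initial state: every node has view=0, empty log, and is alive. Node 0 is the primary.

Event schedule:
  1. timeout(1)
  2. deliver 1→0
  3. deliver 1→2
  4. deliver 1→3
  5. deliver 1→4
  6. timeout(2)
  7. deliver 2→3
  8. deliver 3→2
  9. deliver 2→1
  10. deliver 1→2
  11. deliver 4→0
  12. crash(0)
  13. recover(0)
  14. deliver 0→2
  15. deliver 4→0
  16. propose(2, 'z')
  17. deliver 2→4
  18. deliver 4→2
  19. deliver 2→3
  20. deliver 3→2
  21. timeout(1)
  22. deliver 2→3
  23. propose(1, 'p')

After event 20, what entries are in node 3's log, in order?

z

e1 timeout(1): 1[prim,v=1,-]
e2 deliver 1→0: 0[back,v=1,-]
e3 deliver 1→2: 2[back,v=1,-]
e4 deliver 1→3: 3[back,v=1,-]
e5 deliver 1→4: 4[back,v=1,-]
e6 timeout(2): 2[prim,v=2,-]
e7 deliver 2→3: 3[back,v=2,-]
e8 deliver 3→2: ·
e9 deliver 2→1: 1[back,v=2,-]
e10 deliver 1→2: ·
e11 deliver 4→0: ·
e12 crash(0): 0[✗back,v=1,-]
e13 recover(0): 0[back,v=1,-]
e14 deliver 0→2: ·
e15 deliver 4→0: ·
e16 propose(2,'z'): ·
e17 deliver 2→4: 4[back,v=2,-]
e18 deliver 4→2: ·
e19 deliver 2→3: 3[back,v=2,z]
e20 deliver 3→2: ·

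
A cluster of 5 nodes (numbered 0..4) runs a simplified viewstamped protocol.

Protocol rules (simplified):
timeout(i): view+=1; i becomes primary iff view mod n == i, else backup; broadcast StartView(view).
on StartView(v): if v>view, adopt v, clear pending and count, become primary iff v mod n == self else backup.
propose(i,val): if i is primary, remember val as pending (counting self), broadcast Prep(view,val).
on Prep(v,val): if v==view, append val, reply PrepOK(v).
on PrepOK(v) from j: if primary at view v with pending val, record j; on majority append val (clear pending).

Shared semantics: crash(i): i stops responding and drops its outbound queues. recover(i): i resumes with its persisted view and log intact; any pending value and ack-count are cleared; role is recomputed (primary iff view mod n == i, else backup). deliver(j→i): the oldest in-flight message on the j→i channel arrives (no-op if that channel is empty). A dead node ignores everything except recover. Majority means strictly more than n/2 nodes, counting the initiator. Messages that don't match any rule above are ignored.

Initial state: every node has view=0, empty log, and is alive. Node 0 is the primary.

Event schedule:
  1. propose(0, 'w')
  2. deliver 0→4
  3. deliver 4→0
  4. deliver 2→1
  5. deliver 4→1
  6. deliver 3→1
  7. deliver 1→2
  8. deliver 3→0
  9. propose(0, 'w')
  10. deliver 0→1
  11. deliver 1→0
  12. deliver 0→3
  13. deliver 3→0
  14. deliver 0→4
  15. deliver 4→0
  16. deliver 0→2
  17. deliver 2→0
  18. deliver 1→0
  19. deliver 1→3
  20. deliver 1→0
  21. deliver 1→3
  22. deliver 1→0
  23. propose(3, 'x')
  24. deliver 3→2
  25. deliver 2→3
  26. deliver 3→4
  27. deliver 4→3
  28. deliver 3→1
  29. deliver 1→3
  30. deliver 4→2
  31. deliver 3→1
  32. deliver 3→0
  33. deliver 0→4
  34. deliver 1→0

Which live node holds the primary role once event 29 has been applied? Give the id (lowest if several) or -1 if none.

0

1. propose(0,'w'):  nop
2. deliver 0→4:  <4:back v0 w>
3. deliver 4→0:  nop
4. deliver 2→1:  nop
5. deliver 4→1:  nop
6. deliver 3→1:  nop
7. deliver 1→2:  nop
8. deliver 3→0:  nop
9. propose(0,'w'):  nop
10. deliver 0→1:  <1:back v0 w>
11. deliver 1→0:  nop
12. deliver 0→3:  <3:back v0 w>
13. deliver 3→0:  <0:prim v0 w>
14. deliver 0→4:  <4:back v0 w,w>
15. deliver 4→0:  nop
16. deliver 0→2:  <2:back v0 w>
17. deliver 2→0:  nop
18. deliver 1→0:  nop
19. deliver 1→3:  nop
20. deliver 1→0:  nop
21. deliver 1→3:  nop
22. deliver 1→0:  nop
23. propose(3,'x'):  nop
24. deliver 3→2:  nop
25. deliver 2→3:  nop
26. deliver 3→4:  nop
27. deliver 4→3:  nop
28. deliver 3→1:  nop
29. deliver 1→3:  nop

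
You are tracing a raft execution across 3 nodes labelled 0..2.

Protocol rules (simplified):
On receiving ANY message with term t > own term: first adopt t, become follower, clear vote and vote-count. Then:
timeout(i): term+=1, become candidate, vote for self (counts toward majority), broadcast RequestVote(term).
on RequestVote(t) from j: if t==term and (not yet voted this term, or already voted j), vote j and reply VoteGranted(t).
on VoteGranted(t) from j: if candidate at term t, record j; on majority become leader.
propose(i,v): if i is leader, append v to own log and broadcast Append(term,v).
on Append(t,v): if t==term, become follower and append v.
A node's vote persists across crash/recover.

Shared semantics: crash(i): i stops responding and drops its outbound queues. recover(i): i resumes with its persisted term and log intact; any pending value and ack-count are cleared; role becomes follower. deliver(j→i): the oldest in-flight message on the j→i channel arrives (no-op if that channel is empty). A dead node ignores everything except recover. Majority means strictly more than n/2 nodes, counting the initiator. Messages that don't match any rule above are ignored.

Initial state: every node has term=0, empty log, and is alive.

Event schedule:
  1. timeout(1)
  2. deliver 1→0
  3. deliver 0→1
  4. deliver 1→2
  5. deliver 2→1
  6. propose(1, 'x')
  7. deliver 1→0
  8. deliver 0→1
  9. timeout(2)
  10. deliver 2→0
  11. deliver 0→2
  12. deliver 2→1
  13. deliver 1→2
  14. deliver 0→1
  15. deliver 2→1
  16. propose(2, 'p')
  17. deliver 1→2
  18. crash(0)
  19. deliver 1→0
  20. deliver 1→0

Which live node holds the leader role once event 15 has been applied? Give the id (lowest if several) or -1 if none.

2

step 1 timeout(1): 1={cand,t=1,log=-}
step 2 deliver 1→0: 0={foll,t=1,log=-}
step 3 deliver 0→1: 1={lead,t=1,log=-}
step 4 deliver 1→2: 2={foll,t=1,log=-}
step 5 deliver 2→1: —
step 6 propose(1,'x'): 1={lead,t=1,log=x}
step 7 deliver 1→0: 0={foll,t=1,log=x}
step 8 deliver 0→1: —
step 9 timeout(2): 2={cand,t=2,log=-}
step 10 deliver 2→0: 0={foll,t=2,log=x}
step 11 deliver 0→2: 2={lead,t=2,log=-}
step 12 deliver 2→1: 1={foll,t=2,log=x}
step 13 deliver 1→2: —
step 14 deliver 0→1: —
step 15 deliver 2→1: —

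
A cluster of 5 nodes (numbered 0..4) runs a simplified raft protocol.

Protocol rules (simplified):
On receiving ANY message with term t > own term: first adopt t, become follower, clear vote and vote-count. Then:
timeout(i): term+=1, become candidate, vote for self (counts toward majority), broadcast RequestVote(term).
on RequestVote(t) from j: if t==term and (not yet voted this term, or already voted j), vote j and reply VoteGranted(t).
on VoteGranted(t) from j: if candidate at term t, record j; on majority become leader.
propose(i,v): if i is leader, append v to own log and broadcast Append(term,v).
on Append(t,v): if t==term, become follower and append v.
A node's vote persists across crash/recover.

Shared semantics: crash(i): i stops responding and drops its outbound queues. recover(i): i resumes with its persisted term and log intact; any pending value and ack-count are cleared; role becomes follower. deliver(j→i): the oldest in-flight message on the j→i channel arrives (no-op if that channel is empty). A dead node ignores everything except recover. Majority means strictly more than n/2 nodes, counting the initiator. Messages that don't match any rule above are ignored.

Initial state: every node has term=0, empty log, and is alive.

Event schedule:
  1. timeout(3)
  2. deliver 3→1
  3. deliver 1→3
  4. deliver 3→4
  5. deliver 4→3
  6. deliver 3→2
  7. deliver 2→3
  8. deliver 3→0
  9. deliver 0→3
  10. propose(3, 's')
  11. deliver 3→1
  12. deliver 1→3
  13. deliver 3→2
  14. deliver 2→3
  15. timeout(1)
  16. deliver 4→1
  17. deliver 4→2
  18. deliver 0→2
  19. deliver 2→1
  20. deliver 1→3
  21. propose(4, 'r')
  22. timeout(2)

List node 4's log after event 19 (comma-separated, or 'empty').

1. timeout(3):  <3:cand t1 ->
2. deliver 3→1:  <1:foll t1 ->
3. deliver 1→3:  nop
4. deliver 3→4:  <4:foll t1 ->
5. deliver 4→3:  <3:lead t1 ->
6. deliver 3→2:  <2:foll t1 ->
7. deliver 2→3:  nop
8. deliver 3→0:  <0:foll t1 ->
9. deliver 0→3:  nop
10. propose(3,'s'):  <3:lead t1 s>
11. deliver 3→1:  <1:foll t1 s>
12. deliver 1→3:  nop
13. deliver 3→2:  <2:foll t1 s>
14. deliver 2→3:  nop
15. timeout(1):  <1:cand t2 s>
16. deliver 4→1:  nop
17. deliver 4→2:  nop
18. deliver 0→2:  nop
19. deliver 2→1:  nop

empty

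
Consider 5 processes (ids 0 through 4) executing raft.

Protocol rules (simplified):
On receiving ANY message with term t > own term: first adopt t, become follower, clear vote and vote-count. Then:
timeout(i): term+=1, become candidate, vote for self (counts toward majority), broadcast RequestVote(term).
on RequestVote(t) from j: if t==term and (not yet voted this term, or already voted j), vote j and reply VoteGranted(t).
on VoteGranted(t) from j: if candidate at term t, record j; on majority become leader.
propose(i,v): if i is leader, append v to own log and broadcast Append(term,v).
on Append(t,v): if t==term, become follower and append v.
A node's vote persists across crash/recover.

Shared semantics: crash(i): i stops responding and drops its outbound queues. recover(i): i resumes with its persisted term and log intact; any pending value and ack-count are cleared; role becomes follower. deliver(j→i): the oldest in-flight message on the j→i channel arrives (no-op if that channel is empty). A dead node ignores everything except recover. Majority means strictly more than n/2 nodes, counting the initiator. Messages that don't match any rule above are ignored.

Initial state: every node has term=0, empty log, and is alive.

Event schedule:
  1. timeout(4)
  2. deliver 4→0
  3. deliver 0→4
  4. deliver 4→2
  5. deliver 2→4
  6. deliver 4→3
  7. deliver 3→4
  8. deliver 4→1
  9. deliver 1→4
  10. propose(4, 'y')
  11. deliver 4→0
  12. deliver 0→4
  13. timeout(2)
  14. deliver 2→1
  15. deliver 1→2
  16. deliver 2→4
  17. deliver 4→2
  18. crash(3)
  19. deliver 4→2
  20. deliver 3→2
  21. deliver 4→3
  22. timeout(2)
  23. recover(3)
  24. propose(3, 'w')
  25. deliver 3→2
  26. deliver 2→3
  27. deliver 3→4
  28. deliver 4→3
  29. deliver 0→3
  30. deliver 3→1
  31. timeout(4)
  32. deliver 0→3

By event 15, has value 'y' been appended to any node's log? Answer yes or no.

1. timeout(4):  <4:cand t1 ->
2. deliver 4→0:  <0:foll t1 ->
3. deliver 0→4:  nop
4. deliver 4→2:  <2:foll t1 ->
5. deliver 2→4:  <4:lead t1 ->
6. deliver 4→3:  <3:foll t1 ->
7. deliver 3→4:  nop
8. deliver 4→1:  <1:foll t1 ->
9. deliver 1→4:  nop
10. propose(4,'y'):  <4:lead t1 y>
11. deliver 4→0:  <0:foll t1 y>
12. deliver 0→4:  nop
13. timeout(2):  <2:cand t2 ->
14. deliver 2→1:  <1:foll t2 ->
15. deliver 1→2:  nop

yes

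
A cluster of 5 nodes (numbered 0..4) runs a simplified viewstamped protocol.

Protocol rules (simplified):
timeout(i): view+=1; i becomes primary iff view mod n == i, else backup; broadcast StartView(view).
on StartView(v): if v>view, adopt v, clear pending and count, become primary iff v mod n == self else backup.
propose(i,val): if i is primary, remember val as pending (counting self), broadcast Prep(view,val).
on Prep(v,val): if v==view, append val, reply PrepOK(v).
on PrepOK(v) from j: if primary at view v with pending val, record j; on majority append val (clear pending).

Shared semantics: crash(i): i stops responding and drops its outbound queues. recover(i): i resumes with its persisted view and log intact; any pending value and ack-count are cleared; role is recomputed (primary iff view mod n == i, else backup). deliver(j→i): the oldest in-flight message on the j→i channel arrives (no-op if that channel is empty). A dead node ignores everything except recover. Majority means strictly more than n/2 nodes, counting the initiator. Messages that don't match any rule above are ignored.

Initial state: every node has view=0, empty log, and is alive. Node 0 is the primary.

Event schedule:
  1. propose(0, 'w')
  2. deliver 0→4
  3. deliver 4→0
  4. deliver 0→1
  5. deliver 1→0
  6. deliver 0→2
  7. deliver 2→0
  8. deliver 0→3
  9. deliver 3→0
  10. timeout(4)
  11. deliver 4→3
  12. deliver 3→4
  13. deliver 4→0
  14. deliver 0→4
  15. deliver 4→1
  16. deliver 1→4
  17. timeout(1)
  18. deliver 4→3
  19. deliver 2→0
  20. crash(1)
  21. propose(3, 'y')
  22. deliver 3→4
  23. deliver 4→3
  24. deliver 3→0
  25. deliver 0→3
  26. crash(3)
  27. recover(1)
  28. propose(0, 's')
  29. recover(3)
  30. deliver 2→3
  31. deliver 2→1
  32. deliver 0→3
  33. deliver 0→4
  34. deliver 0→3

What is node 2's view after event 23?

0

1. propose(0,'w'):  nop
2. deliver 0→4:  <4:back v0 w>
3. deliver 4→0:  nop
4. deliver 0→1:  <1:back v0 w>
5. deliver 1→0:  <0:prim v0 w>
6. deliver 0→2:  <2:back v0 w>
7. deliver 2→0:  nop
8. deliver 0→3:  <3:back v0 w>
9. deliver 3→0:  nop
10. timeout(4):  <4:back v1 w>
11. deliver 4→3:  <3:back v1 w>
12. deliver 3→4:  nop
13. deliver 4→0:  <0:back v1 w>
14. deliver 0→4:  nop
15. deliver 4→1:  <1:prim v1 w>
16. deliver 1→4:  nop
17. timeout(1):  <1:back v2 w>
18. deliver 4→3:  nop
19. deliver 2→0:  nop
20. crash(1):  <1:✗back v2 w>
21. propose(3,'y'):  nop
22. deliver 3→4:  nop
23. deliver 4→3:  nop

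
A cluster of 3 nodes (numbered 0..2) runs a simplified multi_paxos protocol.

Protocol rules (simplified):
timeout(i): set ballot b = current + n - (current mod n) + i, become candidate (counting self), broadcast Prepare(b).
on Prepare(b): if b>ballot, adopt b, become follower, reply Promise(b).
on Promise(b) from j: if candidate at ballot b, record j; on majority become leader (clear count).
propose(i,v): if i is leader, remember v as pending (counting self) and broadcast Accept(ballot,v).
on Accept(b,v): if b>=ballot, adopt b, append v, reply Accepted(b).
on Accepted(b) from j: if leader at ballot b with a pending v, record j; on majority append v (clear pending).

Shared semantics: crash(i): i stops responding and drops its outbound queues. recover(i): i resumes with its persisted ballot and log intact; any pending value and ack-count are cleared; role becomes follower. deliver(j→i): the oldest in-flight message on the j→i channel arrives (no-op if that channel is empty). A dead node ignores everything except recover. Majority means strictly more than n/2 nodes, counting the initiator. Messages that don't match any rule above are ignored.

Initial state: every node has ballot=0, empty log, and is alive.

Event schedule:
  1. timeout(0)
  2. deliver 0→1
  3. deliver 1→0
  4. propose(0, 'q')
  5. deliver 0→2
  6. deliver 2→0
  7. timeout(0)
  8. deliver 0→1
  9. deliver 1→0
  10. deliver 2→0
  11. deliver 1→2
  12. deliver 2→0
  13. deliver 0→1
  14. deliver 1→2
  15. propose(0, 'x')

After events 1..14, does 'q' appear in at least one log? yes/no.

1. timeout(0):  <0:cand b3 ->
2. deliver 0→1:  <1:foll b3 ->
3. deliver 1→0:  <0:lead b3 ->
4. propose(0,'q'):  nop
5. deliver 0→2:  <2:foll b3 ->
6. deliver 2→0:  nop
7. timeout(0):  <0:cand b6 ->
8. deliver 0→1:  <1:foll b3 q>
9. deliver 1→0:  nop
10. deliver 2→0:  nop
11. deliver 1→2:  nop
12. deliver 2→0:  nop
13. deliver 0→1:  <1:foll b6 q>
14. deliver 1→2:  nop

yes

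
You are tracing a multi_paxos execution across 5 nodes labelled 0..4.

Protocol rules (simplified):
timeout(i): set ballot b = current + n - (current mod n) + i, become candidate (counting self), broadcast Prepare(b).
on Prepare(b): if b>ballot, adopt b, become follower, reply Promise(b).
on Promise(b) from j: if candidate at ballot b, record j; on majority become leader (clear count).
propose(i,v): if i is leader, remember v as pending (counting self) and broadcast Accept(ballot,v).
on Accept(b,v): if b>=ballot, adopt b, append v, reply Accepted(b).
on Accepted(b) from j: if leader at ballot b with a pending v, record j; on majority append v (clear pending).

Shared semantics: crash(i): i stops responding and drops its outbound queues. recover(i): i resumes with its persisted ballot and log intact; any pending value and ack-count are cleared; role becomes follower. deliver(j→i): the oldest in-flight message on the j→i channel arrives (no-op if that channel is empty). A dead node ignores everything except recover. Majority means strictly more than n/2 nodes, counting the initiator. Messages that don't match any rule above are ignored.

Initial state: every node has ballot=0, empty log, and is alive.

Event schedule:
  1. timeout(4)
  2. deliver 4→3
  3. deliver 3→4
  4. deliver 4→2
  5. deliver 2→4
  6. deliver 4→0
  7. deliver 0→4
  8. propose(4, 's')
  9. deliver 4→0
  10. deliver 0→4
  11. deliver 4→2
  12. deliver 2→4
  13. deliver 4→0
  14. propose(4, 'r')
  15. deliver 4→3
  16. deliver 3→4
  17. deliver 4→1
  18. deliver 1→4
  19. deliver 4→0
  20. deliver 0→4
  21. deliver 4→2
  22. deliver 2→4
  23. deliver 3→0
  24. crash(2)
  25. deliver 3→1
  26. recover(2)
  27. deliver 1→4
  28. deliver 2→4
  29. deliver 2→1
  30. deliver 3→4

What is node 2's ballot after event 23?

e1 timeout(4): 4[cand,b=9,-]
e2 deliver 4→3: 3[foll,b=9,-]
e3 deliver 3→4: ·
e4 deliver 4→2: 2[foll,b=9,-]
e5 deliver 2→4: 4[lead,b=9,-]
e6 deliver 4→0: 0[foll,b=9,-]
e7 deliver 0→4: ·
e8 propose(4,'s'): ·
e9 deliver 4→0: 0[foll,b=9,s]
e10 deliver 0→4: ·
e11 deliver 4→2: 2[foll,b=9,s]
e12 deliver 2→4: 4[lead,b=9,s]
e13 deliver 4→0: ·
e14 propose(4,'r'): ·
e15 deliver 4→3: 3[foll,b=9,s]
e16 deliver 3→4: ·
e17 deliver 4→1: 1[foll,b=9,-]
e18 deliver 1→4: ·
e19 deliver 4→0: 0[foll,b=9,s,r]
e20 deliver 0→4: 4[lead,b=9,s,r]
e21 deliver 4→2: 2[foll,b=9,s,r]
e22 deliver 2→4: ·
e23 deliver 3→0: ·

9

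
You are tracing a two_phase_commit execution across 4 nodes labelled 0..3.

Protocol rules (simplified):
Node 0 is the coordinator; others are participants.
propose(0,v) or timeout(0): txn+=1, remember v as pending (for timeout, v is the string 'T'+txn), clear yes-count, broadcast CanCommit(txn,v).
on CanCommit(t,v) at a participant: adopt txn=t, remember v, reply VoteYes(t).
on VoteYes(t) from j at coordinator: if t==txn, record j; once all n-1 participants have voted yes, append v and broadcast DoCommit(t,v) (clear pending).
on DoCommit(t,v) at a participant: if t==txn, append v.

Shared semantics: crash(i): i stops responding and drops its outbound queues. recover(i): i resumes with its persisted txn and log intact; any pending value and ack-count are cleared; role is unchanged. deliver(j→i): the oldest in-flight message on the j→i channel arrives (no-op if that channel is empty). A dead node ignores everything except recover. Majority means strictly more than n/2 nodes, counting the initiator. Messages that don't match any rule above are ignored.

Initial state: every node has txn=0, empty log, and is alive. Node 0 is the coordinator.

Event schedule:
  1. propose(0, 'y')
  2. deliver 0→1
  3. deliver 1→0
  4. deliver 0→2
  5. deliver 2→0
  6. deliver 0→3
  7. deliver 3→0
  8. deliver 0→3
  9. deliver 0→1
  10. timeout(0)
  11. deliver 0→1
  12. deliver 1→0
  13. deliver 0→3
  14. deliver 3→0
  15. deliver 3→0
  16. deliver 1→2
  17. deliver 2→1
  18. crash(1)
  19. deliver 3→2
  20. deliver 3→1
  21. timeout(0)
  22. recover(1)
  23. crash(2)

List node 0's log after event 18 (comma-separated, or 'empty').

y

e1 propose(0,'y'): 0[coor,t=1,-]
e2 deliver 0→1: 1[part,t=1,-]
e3 deliver 1→0: ·
e4 deliver 0→2: 2[part,t=1,-]
e5 deliver 2→0: ·
e6 deliver 0→3: 3[part,t=1,-]
e7 deliver 3→0: 0[coor,t=1,y]
e8 deliver 0→3: 3[part,t=1,y]
e9 deliver 0→1: 1[part,t=1,y]
e10 timeout(0): 0[coor,t=2,y]
e11 deliver 0→1: 1[part,t=2,y]
e12 deliver 1→0: ·
e13 deliver 0→3: 3[part,t=2,y]
e14 deliver 3→0: ·
e15 deliver 3→0: ·
e16 deliver 1→2: ·
e17 deliver 2→1: ·
e18 crash(1): 1[✗part,t=2,y]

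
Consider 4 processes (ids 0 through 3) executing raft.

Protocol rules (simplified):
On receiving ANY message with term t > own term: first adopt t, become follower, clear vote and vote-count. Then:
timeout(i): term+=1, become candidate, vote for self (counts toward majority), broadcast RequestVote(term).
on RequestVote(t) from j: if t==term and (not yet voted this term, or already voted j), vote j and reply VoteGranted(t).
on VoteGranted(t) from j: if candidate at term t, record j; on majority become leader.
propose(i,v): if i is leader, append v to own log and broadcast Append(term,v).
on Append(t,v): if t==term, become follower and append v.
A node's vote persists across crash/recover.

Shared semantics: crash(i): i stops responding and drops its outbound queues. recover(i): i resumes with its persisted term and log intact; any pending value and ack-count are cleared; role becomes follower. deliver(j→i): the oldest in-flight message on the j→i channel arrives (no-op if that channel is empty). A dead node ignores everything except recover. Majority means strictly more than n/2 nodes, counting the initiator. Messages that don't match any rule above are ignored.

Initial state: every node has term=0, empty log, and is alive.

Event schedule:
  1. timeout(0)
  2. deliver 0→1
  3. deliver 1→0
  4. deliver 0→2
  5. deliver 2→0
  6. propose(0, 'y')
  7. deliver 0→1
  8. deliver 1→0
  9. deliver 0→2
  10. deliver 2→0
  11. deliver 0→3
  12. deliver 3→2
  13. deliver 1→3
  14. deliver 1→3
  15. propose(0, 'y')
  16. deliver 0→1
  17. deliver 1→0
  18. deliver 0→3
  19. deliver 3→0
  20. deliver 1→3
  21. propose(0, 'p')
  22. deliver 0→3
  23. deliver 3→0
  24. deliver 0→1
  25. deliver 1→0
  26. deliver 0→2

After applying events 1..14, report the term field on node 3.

1

e1 timeout(0): 0[cand,t=1,-]
e2 deliver 0→1: 1[foll,t=1,-]
e3 deliver 1→0: ·
e4 deliver 0→2: 2[foll,t=1,-]
e5 deliver 2→0: 0[lead,t=1,-]
e6 propose(0,'y'): 0[lead,t=1,y]
e7 deliver 0→1: 1[foll,t=1,y]
e8 deliver 1→0: ·
e9 deliver 0→2: 2[foll,t=1,y]
e10 deliver 2→0: ·
e11 deliver 0→3: 3[foll,t=1,-]
e12 deliver 3→2: ·
e13 deliver 1→3: ·
e14 deliver 1→3: ·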